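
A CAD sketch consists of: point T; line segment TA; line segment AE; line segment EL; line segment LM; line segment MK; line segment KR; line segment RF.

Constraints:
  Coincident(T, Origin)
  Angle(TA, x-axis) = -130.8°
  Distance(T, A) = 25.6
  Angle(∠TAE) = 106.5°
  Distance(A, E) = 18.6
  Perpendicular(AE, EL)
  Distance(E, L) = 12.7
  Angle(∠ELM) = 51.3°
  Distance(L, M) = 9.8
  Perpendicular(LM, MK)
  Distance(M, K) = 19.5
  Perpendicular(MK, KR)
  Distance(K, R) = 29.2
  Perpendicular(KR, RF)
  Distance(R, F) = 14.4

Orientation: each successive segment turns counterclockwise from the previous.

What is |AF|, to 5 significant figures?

42.408

The perpendicularity gives KR at right angles to MK, so KR runs at -18.600°; with |KR| = 29.2, R = (16.175, -52.839). The perpendicularity gives RF at right angles to KR, so RF runs at 71.400°; with |RF| = 14.4, F = (20.768, -39.192). Then |AF| = |F − A| = 42.408.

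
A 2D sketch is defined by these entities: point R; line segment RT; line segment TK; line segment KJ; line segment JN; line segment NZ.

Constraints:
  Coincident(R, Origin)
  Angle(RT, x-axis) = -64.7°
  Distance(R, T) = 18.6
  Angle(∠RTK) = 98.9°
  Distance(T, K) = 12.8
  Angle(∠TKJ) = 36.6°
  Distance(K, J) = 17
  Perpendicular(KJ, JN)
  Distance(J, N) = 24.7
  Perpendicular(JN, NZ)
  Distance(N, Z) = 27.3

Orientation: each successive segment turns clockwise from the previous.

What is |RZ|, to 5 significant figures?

45.295

R is at the origin; RT runs at -64.7° with length 18.6, so T = (7.9489, -16.816). ∠RTK = 98.9° gives TK at -145.80° from the x-axis; with |TK| = 12.8, K = (-2.6378, -24.011). ∠TKJ = 36.6° gives KJ at 70.800° from the x-axis; with |KJ| = 17.0, J = (2.9530, -7.9562). KJ ⟂ JN, so JN runs at -19.200°; with |JN| = 24.7, N = (26.279, -16.079). JN ⟂ NZ, so NZ runs at -109.20°; with |NZ| = 27.3, Z = (17.301, -41.861). Then |RZ| = |Z − R| = 45.295.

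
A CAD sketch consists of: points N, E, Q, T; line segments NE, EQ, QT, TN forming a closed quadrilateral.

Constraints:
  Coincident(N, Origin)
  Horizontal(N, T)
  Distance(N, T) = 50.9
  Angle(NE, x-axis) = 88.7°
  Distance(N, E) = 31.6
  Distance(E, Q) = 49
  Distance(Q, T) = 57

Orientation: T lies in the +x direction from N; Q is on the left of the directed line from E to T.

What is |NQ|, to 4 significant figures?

70.92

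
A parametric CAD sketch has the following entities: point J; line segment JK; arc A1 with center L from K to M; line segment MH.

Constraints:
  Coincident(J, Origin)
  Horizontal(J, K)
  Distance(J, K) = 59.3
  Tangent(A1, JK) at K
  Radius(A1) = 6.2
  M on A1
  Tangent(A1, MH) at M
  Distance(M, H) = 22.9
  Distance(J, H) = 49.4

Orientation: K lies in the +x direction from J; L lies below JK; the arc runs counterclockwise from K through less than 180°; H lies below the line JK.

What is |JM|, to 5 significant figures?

53.890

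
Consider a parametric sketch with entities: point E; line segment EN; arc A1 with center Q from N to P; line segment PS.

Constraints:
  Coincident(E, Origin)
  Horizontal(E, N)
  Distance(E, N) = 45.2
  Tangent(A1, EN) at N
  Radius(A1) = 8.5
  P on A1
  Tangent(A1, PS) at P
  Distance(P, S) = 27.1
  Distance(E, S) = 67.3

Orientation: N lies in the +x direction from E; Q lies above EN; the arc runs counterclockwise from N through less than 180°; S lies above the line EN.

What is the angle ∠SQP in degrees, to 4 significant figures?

72.59°

E is at the origin; E and N share the same y with |EN| = 45.2 and N on the +x side, so N = (45.20, 0.000). A1 meets EN tangentially, so QN is at right angles to EN, so Q = N + (0, 8.5) = (45.20, 8.500). Since QP ⟂ PS (tangency), |QS| = √(8.5² + 27.1²) = 28.40 regardless of where P sits on A1. So S lies on both circle(E, 67.3) and circle(Q, 28.40); the above-EN intersection is S = (58.24, 33.73). P is the foot of the tangent from S: P = (53.57, 7.038).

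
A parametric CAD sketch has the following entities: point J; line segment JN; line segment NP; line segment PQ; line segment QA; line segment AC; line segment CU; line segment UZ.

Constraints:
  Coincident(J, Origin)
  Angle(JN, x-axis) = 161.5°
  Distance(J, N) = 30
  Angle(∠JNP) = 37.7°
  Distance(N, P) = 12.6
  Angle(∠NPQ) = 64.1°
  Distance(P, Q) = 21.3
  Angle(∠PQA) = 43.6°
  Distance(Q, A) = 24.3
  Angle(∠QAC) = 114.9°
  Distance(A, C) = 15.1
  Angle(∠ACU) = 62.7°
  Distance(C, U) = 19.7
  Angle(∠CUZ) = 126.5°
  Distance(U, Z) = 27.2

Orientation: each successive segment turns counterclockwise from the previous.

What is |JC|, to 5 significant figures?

36.595

J is at the origin; JN runs at 161.5° with length 30.0, so N = (-28.450, 9.5191). ∠JNP = 37.7° gives NP at -56.200° from the x-axis; with |NP| = 12.6, P = (-21.440, -0.95126). ∠NPQ = 64.1° gives PQ at 59.700° from the x-axis; with |PQ| = 21.3, Q = (-10.694, 17.439). ∠PQA = 43.6° gives QA at -163.90° from the x-axis; with |QA| = 24.3, A = (-34.041, 10.700). ∠QAC = 114.9° gives AC at -98.800° from the x-axis; with |AC| = 15.1, C = (-36.351, -4.2219). Then |JC| = |C − J| = 36.595.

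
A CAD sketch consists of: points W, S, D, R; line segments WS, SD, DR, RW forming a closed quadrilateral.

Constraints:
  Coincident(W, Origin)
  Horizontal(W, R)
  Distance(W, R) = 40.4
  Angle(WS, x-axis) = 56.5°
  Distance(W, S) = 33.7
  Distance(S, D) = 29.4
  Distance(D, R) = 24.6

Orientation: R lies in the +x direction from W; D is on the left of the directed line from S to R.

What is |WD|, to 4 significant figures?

53.13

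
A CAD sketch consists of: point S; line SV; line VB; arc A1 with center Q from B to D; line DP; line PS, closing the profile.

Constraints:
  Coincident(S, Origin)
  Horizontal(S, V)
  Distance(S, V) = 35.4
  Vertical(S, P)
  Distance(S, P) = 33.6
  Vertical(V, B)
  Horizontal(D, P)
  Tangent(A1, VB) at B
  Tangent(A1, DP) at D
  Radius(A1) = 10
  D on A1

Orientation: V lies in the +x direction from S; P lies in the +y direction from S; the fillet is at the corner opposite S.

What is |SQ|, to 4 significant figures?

34.67

S is at the origin; SV is horizontal with |SV| = 35.4 and V on the +x side, so V = (35.40, 0.000). S and P share the same x with |SP| = 33.6 and P on the +y side, so P = (0.000, 33.60). The virtual corner opposite S is at (35.40, 33.60). A1 meets VB tangentially, so QB is at right angles to VB and A1 meets DP tangentially, so QD is at right angles to DP, with radius 10.0, so the center Q sits 10.0 in from both sides at Q = (25.40, 23.60). Then |SQ| = |Q − S| = 34.67.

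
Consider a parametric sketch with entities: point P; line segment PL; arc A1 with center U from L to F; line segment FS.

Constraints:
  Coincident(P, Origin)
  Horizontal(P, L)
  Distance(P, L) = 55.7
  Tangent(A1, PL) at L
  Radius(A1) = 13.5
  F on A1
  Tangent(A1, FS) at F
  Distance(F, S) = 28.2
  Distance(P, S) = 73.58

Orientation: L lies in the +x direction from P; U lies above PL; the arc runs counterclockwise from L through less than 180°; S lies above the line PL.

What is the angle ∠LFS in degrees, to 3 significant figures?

125°

P is at the origin; P and L share the same y with |PL| = 55.7 and L on the +x side, so L = (55.7, 0.00). Tangency of A1 to PL means the radius UL is perpendicular to PL, so U = L + (0, 13.5) = (55.7, 13.5). Since UF ⟂ FS (tangency), |US| = √(13.5² + 28.2²) = 31.3 regardless of where F sits on A1. So S lies on both circle(P, 73.58) and circle(U, 31.3); the above-PL intersection is S = (58.5, 44.6). F is the foot of the tangent from S: F = (68.3, 18.2).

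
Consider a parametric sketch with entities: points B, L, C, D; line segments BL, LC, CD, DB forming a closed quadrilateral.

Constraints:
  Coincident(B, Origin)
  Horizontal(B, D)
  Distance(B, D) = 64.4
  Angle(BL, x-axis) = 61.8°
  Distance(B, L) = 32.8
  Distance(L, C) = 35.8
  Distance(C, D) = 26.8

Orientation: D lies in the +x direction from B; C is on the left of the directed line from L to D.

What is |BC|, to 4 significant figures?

55.83

B is at the origin; B and D share the same y with |BD| = 64.4 and D in +x, so D = (64.4, 0). BL runs at 61.8° with |BL| = 32.8, so L = (15.50, 28.91). C is determined by |LC| = 35.8 and |CD| = 26.8 together: it lies at the intersection of circle(L, 35.8) and circle(D, 26.8). With |LD| = 56.81, the foot of the radical line on LD is 33.36 from L and the perpendicular offset is √(35.8² − 33.36²) = 12.99. Taking the left-of-LD solution: C = (50.83, 23.11).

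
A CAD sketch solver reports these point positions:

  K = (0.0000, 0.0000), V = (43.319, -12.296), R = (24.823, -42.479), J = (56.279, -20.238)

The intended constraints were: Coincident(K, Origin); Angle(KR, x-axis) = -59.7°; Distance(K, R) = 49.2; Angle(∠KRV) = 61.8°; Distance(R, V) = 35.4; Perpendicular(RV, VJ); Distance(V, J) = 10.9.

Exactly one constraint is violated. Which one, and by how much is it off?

Distance(V, J) = 10.9 — off by 4.30.

K = (0.00, 0.00) ✓; KR at -59.70° ✓; |KR| = 49.20 ✓; ∠KRV = 61.80° ✓; |RV| = 35.40 ✓; ∠(RV, VJ) = 90.00° ✓; |VJ| = 15.20 ✗.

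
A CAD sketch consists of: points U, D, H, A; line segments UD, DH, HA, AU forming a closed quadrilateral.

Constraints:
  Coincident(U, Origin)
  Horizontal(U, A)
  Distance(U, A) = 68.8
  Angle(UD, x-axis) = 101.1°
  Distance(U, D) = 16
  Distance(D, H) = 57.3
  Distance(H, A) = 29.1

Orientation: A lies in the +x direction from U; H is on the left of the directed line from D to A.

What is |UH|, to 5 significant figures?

58.949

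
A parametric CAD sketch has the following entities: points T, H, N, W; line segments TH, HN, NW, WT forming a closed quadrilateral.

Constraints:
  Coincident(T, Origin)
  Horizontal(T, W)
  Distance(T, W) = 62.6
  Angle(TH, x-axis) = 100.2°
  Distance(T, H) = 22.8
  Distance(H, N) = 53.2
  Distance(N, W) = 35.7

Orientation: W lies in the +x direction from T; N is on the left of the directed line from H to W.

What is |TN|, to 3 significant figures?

58.2

Checks: |HN| = 53.20 ✓; |NW| = 35.70 ✓.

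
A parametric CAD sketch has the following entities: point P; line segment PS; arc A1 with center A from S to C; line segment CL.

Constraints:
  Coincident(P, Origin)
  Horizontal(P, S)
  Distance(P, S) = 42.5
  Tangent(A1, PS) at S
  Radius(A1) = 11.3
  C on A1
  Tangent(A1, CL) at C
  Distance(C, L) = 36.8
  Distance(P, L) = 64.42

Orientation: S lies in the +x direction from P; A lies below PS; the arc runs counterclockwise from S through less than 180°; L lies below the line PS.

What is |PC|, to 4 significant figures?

34.60

Checks: P = (0.00, 0.00) ✓; |AC| = 11.30 ✓; ∠(AC, CL) = 90.00° ✓; |CL| = 36.80 ✓; |PL| = 64.42 ✓.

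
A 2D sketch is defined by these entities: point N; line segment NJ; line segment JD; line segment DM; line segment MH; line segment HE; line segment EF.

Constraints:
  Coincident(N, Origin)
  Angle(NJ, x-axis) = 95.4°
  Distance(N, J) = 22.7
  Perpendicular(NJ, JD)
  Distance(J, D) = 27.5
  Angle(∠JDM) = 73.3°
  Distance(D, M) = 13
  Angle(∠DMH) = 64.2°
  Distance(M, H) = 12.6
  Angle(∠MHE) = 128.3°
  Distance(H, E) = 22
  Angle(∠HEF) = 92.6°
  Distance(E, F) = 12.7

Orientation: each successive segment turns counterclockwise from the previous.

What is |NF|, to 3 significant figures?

49.6

N is at the origin; NJ runs at 95.4° with length 22.7, so J = (-2.14, 22.6). NJ ⟂ JD, so JD runs at -175°; with |JD| = 27.5, D = (-29.5, 20.0). ∠JDM = 73.3° gives DM at -67.9° from the x-axis; with |DM| = 13.0, M = (-24.6, 7.97). ∠DMH = 64.2° gives MH at 47.9° from the x-axis; with |MH| = 12.6, H = (-16.2, 17.3). ∠MHE = 128.3° gives HE at 99.6° from the x-axis; with |HE| = 22.0, E = (-19.8, 39.0). ∠HEF = 92.6° gives EF at -173° from the x-axis; with |EF| = 12.7, F = (-32.5, 37.5). Then |NF| = |F − N| = 49.6.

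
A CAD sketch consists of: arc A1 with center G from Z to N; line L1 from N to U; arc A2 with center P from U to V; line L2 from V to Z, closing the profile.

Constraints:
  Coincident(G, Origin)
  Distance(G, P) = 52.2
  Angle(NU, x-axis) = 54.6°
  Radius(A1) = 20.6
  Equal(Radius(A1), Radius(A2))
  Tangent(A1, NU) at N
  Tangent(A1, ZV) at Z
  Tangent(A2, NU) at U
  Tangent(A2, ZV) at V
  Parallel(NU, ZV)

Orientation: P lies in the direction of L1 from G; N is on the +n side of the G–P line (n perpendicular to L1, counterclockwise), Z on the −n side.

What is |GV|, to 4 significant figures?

56.12

The slot axis is L1's direction at 54.6°, so u = (cos 54.6°, sin 54.6°) = (0.5793, 0.8151) and n = (−sin 54.6°, cos 54.6°) = (-0.8151, 0.5793). G is at the origin and P lies 52.2 along u from G, so P = 52.2·u = (30.24, 42.55). Tangency of A1 to both parallel lines with radius 20.6 puts N and Z at G ± 20.6·n: N = (-16.79, 11.93), Z = (16.79, -11.93). Equal radii place U and V the same way about P: U = P + 20.6·n = (13.45, 54.48), V = P − 20.6·n = (47.03, 30.62). Then |GV| = |V − G| = 56.12.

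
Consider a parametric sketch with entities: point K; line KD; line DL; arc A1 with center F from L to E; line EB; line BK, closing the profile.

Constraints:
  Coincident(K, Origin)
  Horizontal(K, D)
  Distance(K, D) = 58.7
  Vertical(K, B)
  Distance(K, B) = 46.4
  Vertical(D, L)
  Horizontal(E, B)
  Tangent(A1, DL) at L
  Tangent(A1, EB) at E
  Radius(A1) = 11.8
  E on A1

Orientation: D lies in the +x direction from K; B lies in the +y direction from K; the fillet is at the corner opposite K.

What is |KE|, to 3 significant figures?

66.0

K is at the origin; K and D share the same y with |KD| = 58.7 and D on the +x side, so D = (58.7, 0.00). KB is vertical with |KB| = 46.4 and B on the +y side, so B = (0.00, 46.4). The virtual corner opposite K is at (58.7, 46.4). Tangency of A1 to DL means the radius FL is perpendicular to DL and A1 meets EB tangentially, so FE is at right angles to EB, with radius 11.8, so the center F sits 11.8 in from both sides at F = (46.9, 34.6). That places the tangent points at L = (58.7, 34.6) on DL and E = (46.9, 46.4) on EB. Then |KE| = |E − K| = 66.0.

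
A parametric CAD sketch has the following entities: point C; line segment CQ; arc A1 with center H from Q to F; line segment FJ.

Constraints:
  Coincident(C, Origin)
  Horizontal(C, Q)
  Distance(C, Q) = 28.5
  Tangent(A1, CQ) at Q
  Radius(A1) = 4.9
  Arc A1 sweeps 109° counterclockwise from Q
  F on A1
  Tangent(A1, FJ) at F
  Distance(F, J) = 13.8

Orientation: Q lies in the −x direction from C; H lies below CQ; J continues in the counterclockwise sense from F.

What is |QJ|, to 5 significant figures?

19.544

C is at the origin; CQ is horizontal with |CQ| = 28.5 and Q on the −x side, so Q = (-28.500, 0.0000). Tangency of A1 to CQ means the radius HQ is perpendicular to CQ, so H = Q + (0, -4.9) = (-28.500, -4.9000). On A1, Q sits at bearing 90° from H; a 109° counterclockwise sweep puts F at bearing 199°, so F = H + 4.9·(cos 199°, sin 199°) = (-33.133, -6.4953). The tangent condition forces HF to be normal to FJ, so FJ runs along (−sin 199°, cos 199°); with |FJ| = 13.8, J = (-28.640, -19.543). Then |QJ| = |J − Q| = 19.544.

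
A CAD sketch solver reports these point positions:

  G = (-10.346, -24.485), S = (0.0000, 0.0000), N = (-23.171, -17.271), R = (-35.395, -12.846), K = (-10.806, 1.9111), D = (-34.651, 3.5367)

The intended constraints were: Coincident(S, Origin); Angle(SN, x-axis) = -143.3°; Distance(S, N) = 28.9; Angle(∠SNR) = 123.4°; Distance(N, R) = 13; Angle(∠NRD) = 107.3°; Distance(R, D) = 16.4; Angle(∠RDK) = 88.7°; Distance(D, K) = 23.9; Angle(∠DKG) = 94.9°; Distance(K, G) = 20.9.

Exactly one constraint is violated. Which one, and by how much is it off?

Distance(K, G) = 20.9 — off by 5.50.

S = (0.00, 0.00) ✓; SN at -143.3° ✓; |SN| = 28.90 ✓; ∠SNR = 123.4° ✓; |NR| = 13.00 ✓; ∠NRD = 107.3° ✓; |RD| = 16.40 ✓; ∠RDK = 88.70° ✓; |DK| = 23.90 ✓; ∠DKG = 94.90° ✓; |KG| = 26.40 ✗.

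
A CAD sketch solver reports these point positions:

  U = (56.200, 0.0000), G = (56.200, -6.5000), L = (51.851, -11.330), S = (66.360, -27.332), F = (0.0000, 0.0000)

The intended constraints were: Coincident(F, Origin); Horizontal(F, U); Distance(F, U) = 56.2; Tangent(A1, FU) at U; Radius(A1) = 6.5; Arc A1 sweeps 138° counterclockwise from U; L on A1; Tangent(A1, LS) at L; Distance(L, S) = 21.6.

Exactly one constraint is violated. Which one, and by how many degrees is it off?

Tangent(A1, LS) at L — off by 5.80°.

F = (0.00, 0.00) ✓; F.y = 0.00, U.y = 0.00 ✓; |FU| = 56.20 ✓; ∠(GU, UF) = 90.00° ✓; |GU| = 6.500 ✓; bearing(G→L) − bearing(G→U) = 138.0° ✓; |GL| = 6.499 ✓; ∠(GL, LS) = 95.80° ✗; |LS| = 21.60 ✓.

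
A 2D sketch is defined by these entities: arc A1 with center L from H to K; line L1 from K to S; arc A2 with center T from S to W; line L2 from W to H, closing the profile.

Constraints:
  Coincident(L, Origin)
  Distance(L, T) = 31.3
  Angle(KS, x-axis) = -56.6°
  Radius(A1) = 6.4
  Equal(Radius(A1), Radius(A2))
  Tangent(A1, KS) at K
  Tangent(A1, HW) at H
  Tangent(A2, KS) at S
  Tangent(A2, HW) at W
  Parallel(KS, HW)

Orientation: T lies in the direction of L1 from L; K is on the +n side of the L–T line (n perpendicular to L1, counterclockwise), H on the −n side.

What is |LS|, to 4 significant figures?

31.95

The slot axis is L1's direction at -56.6°, so u = (cos -56.6°, sin -56.6°) = (0.5505, -0.8348) and n = (−sin -56.6°, cos -56.6°) = (0.8348, 0.5505). L is at the origin and T lies 31.3 along u from L, so T = 31.3·u = (17.23, -26.13). Tangency of A1 to both parallel lines with radius 6.4 puts K and H at L ± 6.4·n: K = (5.343, 3.523), H = (-5.343, -3.523). Equal radii place S and W the same way about T: S = T + 6.4·n = (22.57, -22.61), W = T − 6.4·n = (11.89, -29.65). Then |LS| = |S − L| = 31.95.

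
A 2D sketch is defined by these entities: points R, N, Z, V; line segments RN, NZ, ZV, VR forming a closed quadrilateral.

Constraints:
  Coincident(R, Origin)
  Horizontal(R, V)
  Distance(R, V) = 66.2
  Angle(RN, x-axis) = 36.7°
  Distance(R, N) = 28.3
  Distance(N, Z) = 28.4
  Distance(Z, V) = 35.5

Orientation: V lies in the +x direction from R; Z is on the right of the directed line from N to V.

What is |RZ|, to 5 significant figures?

33.590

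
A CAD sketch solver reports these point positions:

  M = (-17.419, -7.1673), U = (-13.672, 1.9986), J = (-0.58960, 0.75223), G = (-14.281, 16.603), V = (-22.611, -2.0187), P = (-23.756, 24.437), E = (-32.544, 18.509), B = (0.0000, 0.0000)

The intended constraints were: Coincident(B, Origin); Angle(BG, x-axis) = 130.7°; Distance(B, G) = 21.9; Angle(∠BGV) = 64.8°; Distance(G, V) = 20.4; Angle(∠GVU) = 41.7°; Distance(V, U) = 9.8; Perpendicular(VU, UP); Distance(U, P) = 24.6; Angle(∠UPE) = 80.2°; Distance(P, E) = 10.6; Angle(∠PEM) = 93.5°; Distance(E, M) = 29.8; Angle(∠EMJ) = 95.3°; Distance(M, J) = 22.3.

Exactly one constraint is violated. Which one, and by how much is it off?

Distance(M, J) = 22.3 — off by 3.70.

B = (0.00, 0.00) ✓; BG at 130.7° ✓; |BG| = 21.90 ✓; ∠BGV = 64.80° ✓; |GV| = 20.40 ✓; ∠GVU = 41.70° ✓; |VU| = 9.800 ✓; ∠(VU, UP) = 90.00° ✓; |UP| = 24.60 ✓; ∠UPE = 80.20° ✓; |PE| = 10.60 ✓; ∠PEM = 93.50° ✓; |EM| = 29.80 ✓; ∠EMJ = 95.30° ✓; |MJ| = 18.60 ✗.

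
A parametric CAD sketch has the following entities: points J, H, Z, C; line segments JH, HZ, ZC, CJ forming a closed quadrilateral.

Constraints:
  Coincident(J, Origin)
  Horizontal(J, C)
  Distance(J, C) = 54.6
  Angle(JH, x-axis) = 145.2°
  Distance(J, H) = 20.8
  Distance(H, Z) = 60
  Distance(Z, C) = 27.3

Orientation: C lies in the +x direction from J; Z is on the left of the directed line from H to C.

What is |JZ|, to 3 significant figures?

48.1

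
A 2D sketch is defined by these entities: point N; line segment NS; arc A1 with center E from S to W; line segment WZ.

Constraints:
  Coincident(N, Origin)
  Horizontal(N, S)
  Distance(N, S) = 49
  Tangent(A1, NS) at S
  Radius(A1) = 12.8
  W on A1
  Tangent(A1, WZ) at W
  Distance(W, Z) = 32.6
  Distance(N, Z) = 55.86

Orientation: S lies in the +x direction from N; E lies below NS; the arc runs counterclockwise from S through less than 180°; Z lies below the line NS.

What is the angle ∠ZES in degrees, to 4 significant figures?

154.5°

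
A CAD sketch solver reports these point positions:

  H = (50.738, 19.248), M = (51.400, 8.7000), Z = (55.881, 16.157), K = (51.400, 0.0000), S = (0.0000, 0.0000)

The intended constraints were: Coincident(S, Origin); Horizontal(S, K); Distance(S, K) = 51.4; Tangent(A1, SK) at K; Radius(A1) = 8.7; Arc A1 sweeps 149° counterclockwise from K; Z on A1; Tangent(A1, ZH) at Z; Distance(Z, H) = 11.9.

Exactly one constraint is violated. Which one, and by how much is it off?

Distance(Z, H) = 11.9 — off by 5.90.

S = (0.00, 0.00) ✓; S.y = 0.00, K.y = 0.00 ✓; |SK| = 51.40 ✓; ∠(MK, KS) = 90.00° ✓; |MK| = 8.700 ✓; bearing(M→Z) − bearing(M→K) = 149.0° ✓; |MZ| = 8.700 ✓; ∠(MZ, ZH) = 90.00° ✓; |ZH| = 6.000 ✗.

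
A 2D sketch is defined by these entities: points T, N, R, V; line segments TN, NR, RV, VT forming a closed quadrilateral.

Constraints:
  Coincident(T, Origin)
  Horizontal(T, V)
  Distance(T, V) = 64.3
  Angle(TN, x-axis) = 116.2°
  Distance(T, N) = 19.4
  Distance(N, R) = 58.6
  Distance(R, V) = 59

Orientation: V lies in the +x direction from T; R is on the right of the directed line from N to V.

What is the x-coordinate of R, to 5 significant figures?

17.031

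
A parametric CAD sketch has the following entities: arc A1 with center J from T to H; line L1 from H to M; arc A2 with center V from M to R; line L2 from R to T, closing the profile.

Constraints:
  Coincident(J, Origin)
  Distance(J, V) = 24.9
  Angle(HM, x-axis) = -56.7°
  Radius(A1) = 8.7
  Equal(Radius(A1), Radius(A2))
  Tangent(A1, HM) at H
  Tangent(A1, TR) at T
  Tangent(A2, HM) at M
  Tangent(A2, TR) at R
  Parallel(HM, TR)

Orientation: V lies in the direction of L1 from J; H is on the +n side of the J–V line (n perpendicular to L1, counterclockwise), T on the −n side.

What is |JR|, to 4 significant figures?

26.38

The slot axis is L1's direction at -56.7°, so u = (cos -56.7°, sin -56.7°) = (0.5490, -0.8358) and n = (−sin -56.7°, cos -56.7°) = (0.8358, 0.5490). J is at the origin and V lies 24.9 along u from J, so V = 24.9·u = (13.67, -20.81). Tangency of A1 to both parallel lines with radius 8.7 puts H and T at J ± 8.7·n: H = (7.272, 4.776), T = (-7.272, -4.776). Equal radii place M and R the same way about V: M = V + 8.7·n = (20.94, -16.04), R = V − 8.7·n = (6.399, -25.59). Then |JR| = |R − J| = 26.38.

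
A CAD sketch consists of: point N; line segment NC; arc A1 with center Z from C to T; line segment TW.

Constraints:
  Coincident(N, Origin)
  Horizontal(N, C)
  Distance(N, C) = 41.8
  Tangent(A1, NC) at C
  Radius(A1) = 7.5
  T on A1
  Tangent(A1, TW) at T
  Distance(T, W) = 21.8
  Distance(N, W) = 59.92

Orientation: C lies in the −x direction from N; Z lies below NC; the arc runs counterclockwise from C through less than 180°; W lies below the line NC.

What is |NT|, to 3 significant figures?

49.5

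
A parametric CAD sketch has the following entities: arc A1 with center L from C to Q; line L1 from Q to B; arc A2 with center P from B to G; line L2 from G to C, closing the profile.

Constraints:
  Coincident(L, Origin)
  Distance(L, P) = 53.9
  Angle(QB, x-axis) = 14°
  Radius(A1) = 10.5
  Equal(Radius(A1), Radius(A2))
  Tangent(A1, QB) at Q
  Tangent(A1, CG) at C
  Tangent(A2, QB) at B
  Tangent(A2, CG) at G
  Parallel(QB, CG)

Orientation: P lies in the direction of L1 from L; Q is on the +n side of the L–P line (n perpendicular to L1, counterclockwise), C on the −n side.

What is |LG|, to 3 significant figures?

54.9

Tangency of A1 to both parallel lines with radius 10.5 puts Q and C at L ± 10.5·n: Q = (-2.54, 10.2), C = (2.54, -10.2). Equal radii place B and G the same way about P: B = P + 10.5·n = (49.8, 23.2), G = P − 10.5·n = (54.8, 2.85). Then |LG| = |G − L| = 54.9.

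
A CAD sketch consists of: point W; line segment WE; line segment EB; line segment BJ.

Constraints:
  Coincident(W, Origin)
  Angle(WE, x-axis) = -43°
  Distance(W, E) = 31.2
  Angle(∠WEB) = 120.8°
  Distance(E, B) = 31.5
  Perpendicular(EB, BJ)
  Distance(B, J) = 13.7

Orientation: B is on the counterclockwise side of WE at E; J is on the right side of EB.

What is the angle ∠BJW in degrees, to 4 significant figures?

49.53°

W is at the origin; WE runs at -43.0° with length 31.2, so E = 31.2·(cos -43.0°, sin -43.0°) = (22.82, -21.28). ∠WEB = 120.8°, so EB runs at -43.0° + (180° − 120.8°) = 16.20° from the x-axis; with |EB| = 31.5, B = E + 31.5·(cos 16.20°, sin 16.20°) = (53.07, -12.49). The perpendicularity gives BJ at right angles to EB; with |BJ| = 13.7 on the right of EB, J = B + 13.7·(0.2790, -0.9603) = (56.89, -25.65). Then cos ∠BJW = JB·JW / (|JB||JW|), giving 49.53°.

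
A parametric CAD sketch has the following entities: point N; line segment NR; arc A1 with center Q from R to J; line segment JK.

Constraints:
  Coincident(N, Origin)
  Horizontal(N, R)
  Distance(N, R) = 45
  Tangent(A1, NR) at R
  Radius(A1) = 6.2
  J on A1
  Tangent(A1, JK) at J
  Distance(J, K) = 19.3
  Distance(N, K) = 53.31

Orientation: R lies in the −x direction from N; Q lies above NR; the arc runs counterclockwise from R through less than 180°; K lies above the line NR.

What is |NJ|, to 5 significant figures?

40.134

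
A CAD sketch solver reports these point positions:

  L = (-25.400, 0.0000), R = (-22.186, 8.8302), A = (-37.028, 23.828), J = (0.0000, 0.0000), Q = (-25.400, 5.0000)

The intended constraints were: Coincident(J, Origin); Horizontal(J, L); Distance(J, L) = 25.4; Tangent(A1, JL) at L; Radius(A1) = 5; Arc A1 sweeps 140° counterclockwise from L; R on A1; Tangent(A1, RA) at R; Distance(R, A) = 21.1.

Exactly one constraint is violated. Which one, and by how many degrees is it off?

Tangent(A1, RA) at R — off by 5.30°.

J = (0.00, 0.00) ✓; J.y = 0.00, L.y = 0.00 ✓; |JL| = 25.40 ✓; ∠(QL, LJ) = 90.00° ✓; |QL| = 5.000 ✓; bearing(Q→R) − bearing(Q→L) = 140.0° ✓; |QR| = 5.000 ✓; ∠(QR, RA) = 95.30° ✗; |RA| = 21.10 ✓.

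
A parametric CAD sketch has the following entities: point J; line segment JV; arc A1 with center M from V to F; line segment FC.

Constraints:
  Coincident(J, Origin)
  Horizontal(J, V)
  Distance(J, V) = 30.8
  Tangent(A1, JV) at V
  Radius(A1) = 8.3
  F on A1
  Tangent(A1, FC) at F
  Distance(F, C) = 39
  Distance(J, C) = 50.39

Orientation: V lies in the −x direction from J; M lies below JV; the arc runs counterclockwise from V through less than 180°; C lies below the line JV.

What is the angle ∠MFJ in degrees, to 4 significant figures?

10.77°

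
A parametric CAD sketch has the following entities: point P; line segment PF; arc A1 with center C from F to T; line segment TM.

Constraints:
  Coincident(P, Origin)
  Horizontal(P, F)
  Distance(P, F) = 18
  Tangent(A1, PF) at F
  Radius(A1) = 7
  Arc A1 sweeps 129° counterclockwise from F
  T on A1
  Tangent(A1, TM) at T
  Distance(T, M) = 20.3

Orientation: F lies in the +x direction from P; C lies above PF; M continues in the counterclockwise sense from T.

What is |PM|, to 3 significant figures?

29.2

On A1, F sits at bearing -90° from C; a 129° counterclockwise sweep puts T at bearing 39°, so T = C + 7.0·(cos 39°, sin 39°) = (23.4, 11.4). Tangency of A1 to TM means the radius CT is perpendicular to TM, so TM runs along (−sin 39°, cos 39°); with |TM| = 20.3, M = (10.7, 27.2). Then |PM| = |M − P| = 29.2.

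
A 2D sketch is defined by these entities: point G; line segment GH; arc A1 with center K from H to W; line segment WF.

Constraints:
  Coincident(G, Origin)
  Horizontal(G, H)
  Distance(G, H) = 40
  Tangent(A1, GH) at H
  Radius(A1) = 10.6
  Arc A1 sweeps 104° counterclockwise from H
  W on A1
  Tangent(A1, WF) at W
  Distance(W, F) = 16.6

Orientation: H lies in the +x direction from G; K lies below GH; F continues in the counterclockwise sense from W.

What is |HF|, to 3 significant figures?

29.9

On A1, H sits at bearing 90° from K; a 104° counterclockwise sweep puts W at bearing 194°, so W = K + 10.6·(cos 194°, sin 194°) = (29.7, -13.2). The tangent condition forces KW to be normal to WF, so WF runs along (−sin 194°, cos 194°); with |WF| = 16.6, F = (33.7, -29.3). Then |HF| = |F − H| = 29.9.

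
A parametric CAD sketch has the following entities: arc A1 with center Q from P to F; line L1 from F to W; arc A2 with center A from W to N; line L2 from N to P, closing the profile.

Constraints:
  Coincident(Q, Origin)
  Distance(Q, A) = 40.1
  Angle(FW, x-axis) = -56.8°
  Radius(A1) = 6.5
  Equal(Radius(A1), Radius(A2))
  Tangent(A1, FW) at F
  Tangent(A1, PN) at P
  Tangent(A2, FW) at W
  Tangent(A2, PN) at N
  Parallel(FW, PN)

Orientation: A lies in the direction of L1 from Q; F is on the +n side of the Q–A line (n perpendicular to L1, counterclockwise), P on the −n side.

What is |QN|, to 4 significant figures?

40.62

Tangency of A1 to both parallel lines with radius 6.5 puts F and P at Q ± 6.5·n: F = (5.439, 3.559), P = (-5.439, -3.559). Equal radii place W and N the same way about A: W = A + 6.5·n = (27.40, -30.00), N = A − 6.5·n = (16.52, -37.11). Then |QN| = |N − Q| = 40.62.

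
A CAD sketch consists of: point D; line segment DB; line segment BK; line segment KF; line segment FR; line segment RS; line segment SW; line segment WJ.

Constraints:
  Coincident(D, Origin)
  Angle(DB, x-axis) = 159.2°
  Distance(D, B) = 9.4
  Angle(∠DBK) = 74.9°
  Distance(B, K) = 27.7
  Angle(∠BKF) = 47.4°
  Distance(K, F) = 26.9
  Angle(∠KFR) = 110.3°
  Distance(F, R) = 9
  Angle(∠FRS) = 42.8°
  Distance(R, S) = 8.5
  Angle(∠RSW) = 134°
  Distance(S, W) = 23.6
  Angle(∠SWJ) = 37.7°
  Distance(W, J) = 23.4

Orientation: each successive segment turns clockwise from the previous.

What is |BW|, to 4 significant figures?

38.49

D is at the origin; DB runs at 159.2° with length 9.4, so B = (-8.787, 3.338). ∠DBK = 74.9° gives BK at 54.10° from the x-axis; with |BK| = 27.7, K = (7.455, 25.78). ∠BKF = 47.4° gives KF at -78.50° from the x-axis; with |KF| = 26.9, F = (12.82, -0.5838). ∠KFR = 110.3° gives FR at -148.2° from the x-axis; with |FR| = 9.0, R = (5.169, -5.326). ∠FRS = 42.8° gives RS at 74.60° from the x-axis; with |RS| = 8.5, S = (7.426, 2.868). ∠RSW = 134.0° gives SW at 28.60° from the x-axis; with |SW| = 23.6, W = (28.15, 14.17). Then |BW| = |W − B| = 38.49.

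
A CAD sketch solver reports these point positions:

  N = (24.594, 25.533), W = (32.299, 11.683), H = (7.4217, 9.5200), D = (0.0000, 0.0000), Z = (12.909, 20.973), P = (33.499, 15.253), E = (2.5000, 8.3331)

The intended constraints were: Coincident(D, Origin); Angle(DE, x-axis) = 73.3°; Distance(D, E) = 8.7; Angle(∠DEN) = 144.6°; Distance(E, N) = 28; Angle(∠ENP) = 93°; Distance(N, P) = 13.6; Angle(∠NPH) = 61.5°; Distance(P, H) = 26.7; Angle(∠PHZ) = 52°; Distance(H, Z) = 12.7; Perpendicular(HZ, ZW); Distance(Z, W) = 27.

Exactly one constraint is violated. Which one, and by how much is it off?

Distance(Z, W) = 27 — off by 5.50.

D = (0.00, 0.00) ✓; DE at 73.30° ✓; |DE| = 8.700 ✓; ∠DEN = 144.6° ✓; |EN| = 28.00 ✓; ∠ENP = 93.00° ✓; |NP| = 13.60 ✓; ∠NPH = 61.50° ✓; |PH| = 26.70 ✓; ∠PHZ = 52.00° ✓; |HZ| = 12.70 ✓; ∠(HZ, ZW) = 90.00° ✓; |ZW| = 21.50 ✗.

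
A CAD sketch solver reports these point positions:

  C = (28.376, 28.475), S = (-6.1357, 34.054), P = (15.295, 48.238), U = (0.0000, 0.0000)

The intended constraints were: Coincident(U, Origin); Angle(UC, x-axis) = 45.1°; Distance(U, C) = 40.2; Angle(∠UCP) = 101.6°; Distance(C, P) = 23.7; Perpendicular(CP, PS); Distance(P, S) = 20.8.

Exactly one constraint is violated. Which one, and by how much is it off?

Distance(P, S) = 20.8 — off by 4.90.

U = (0.00, 0.00) ✓; UC at 45.10° ✓; |UC| = 40.20 ✓; ∠UCP = 101.6° ✓; |CP| = 23.70 ✓; ∠(CP, PS) = 90.00° ✓; |PS| = 25.70 ✗.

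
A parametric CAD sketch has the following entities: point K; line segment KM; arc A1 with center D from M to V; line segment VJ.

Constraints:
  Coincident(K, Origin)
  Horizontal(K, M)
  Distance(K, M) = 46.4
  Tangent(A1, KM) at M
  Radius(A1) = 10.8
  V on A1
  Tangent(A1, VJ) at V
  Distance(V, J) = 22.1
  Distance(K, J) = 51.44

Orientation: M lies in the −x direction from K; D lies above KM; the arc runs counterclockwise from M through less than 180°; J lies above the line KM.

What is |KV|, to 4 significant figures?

37.71

Checks: |DV| = 10.80 ✓; ∠(DV, VJ) = 90.00° ✓; |VJ| = 22.10 ✓; |KJ| = 51.44 ✓.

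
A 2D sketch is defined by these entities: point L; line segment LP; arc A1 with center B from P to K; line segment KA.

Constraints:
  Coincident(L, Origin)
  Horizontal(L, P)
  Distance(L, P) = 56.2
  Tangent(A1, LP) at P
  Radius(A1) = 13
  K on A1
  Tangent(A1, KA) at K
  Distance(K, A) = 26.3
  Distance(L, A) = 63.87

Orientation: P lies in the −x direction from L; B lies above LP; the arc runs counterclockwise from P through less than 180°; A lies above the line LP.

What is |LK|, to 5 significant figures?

46.166

Checks: ∠(BP, PL) = 90.00° ✓; |BP| = 13.00 ✓; |BK| = 13.00 ✓; ∠(BK, KA) = 90.00° ✓; |KA| = 26.30 ✓; |LA| = 63.87 ✓.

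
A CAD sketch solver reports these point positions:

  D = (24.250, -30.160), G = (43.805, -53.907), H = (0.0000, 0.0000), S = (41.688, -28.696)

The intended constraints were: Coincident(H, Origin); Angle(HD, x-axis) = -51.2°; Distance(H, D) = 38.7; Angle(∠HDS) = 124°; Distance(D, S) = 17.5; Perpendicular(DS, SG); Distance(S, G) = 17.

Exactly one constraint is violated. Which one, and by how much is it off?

Distance(S, G) = 17 — off by 8.30.

H = (0.00, 0.00) ✓; HD at -51.20° ✓; |HD| = 38.70 ✓; ∠HDS = 124.0° ✓; |DS| = 17.50 ✓; ∠(DS, SG) = 90.00° ✓; |SG| = 25.30 ✗.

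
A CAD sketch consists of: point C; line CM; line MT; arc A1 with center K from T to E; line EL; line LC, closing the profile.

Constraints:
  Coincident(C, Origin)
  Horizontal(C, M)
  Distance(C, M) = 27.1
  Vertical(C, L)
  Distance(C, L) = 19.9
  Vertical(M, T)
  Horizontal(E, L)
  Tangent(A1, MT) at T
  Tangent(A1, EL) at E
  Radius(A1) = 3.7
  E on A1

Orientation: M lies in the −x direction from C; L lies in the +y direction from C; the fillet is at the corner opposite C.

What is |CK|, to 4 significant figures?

28.46

C is at the origin; C and M share the same y with |CM| = 27.1 and M on the −x side, so M = (-27.10, 0.000). CL is vertical with |CL| = 19.9 and L on the +y side, so L = (0.000, 19.90). The virtual corner opposite C is at (-27.10, 19.90). The tangent condition forces KT to be normal to MT and since A1 is tangent to EL there, KE ⟂ EL, with radius 3.7, so the center K sits 3.7 in from both sides at K = (-23.40, 16.20). Then |CK| = |K − C| = 28.46.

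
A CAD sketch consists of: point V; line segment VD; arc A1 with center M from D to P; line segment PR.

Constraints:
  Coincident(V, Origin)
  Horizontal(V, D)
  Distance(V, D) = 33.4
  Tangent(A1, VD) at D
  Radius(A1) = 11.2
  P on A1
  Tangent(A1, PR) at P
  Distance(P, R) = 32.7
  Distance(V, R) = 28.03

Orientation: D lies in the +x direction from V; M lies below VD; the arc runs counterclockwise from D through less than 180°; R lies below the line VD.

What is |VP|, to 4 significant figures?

25.38

Checks: |MD| = 11.20 ✓; |MP| = 11.20 ✓; ∠(MP, PR) = 90.00° ✓; |PR| = 32.70 ✓; |VR| = 28.03 ✓.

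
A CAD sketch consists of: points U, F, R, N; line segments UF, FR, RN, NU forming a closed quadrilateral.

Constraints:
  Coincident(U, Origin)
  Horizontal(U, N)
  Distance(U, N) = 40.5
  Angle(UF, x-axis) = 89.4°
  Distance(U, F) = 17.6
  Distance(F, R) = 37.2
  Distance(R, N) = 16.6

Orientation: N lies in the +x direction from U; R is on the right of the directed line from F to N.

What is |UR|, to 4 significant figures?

27.83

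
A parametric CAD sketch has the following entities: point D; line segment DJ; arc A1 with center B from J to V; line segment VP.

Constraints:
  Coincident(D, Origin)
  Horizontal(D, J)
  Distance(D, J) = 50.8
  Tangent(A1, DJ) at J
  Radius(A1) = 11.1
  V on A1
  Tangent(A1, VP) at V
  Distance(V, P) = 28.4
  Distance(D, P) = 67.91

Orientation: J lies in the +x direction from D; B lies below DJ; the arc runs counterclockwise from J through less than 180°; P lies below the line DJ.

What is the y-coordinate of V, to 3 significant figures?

-16.1

Checks: |BV| = 11.10 ✓; ∠(BV, VP) = 90.00° ✓; |VP| = 28.40 ✓; |DP| = 67.91 ✓.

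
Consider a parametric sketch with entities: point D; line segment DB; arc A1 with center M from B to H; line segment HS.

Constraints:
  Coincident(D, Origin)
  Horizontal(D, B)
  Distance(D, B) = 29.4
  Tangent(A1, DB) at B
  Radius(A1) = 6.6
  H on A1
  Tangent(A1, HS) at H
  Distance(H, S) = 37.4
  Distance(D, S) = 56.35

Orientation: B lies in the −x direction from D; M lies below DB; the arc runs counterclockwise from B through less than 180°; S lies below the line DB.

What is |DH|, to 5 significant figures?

36.630

Checks: D.y = 0.00, B.y = 0.00 ✓; |MH| = 6.600 ✓; ∠(MH, HS) = 90.00° ✓; |HS| = 37.40 ✓; |DS| = 56.35 ✓.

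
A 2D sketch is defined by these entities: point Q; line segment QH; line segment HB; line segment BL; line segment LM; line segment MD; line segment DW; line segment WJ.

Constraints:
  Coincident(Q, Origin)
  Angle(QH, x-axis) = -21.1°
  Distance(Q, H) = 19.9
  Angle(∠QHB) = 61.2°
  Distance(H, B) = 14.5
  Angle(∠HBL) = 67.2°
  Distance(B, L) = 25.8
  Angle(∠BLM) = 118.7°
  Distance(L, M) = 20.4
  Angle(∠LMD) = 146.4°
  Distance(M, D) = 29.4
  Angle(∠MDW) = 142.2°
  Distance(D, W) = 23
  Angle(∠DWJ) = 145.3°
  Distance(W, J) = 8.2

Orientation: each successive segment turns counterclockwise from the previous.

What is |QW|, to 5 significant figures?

66.320

Q is at the origin; QH runs at -21.1° with length 19.9, so H = (18.566, -7.1639). ∠QHB = 61.2° gives HB at 97.700° from the x-axis; with |HB| = 14.5, B = (16.623, 7.2053). ∠HBL = 67.2° gives BL at -149.50° from the x-axis; with |BL| = 25.8, L = (-5.6071, -5.8892). ∠BLM = 118.7° gives LM at -88.200° from the x-axis; with |LM| = 20.4, M = (-4.9663, -26.279). ∠LMD = 146.4° gives MD at -54.600° from the x-axis; with |MD| = 29.4, D = (12.065, -50.244). ∠MDW = 142.2° gives DW at -16.800° from the x-axis; with |DW| = 23.0, W = (34.083, -56.892). Then |QW| = |W − Q| = 66.320.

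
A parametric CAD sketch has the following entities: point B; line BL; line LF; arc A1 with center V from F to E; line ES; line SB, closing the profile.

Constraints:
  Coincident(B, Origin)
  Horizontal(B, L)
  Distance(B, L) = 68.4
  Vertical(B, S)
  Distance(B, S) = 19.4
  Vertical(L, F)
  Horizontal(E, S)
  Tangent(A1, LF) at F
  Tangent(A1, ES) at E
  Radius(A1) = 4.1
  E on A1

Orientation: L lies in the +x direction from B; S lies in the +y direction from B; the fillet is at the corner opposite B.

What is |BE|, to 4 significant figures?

67.16

The virtual corner opposite B is at (68.40, 19.40). The tangent condition forces VF to be normal to LF and since A1 is tangent to ES there, VE ⟂ ES, with radius 4.1, so the center V sits 4.1 in from both sides at V = (64.30, 15.30). That places the tangent points at F = (68.40, 15.30) on LF and E = (64.30, 19.40) on ES. Then |BE| = |E − B| = 67.16.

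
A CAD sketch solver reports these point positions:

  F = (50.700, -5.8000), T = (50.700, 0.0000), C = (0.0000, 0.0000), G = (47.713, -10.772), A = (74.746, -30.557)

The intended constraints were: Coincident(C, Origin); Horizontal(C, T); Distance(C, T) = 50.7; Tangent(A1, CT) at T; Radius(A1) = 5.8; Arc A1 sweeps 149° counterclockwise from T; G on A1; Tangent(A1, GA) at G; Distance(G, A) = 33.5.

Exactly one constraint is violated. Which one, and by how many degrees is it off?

Tangent(A1, GA) at G — off by 5.20°.

C = (0.00, 0.00) ✓; C.y = 0.00, T.y = 0.00 ✓; |CT| = 50.70 ✓; ∠(FT, TC) = 90.00° ✓; |FT| = 5.800 ✓; bearing(F→G) − bearing(F→T) = 149.0° ✓; |FG| = 5.800 ✓; ∠(FG, GA) = 95.20° ✗; |GA| = 33.50 ✓.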